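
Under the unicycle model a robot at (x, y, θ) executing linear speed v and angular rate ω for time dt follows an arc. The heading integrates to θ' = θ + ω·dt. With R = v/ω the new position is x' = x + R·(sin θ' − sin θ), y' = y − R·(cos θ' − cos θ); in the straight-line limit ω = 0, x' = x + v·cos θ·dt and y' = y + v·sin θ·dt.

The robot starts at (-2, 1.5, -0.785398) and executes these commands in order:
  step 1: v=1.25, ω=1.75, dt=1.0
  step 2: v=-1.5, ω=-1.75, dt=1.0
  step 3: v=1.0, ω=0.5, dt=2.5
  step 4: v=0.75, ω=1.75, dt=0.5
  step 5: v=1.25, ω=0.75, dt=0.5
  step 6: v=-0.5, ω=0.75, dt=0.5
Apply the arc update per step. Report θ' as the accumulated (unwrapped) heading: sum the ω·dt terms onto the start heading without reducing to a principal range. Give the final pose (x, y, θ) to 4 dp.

step 1: θ'=0.9646 (R=0.7143) → pose (-0.9079, 1.5981, 0.9646)
step 2: θ'=-0.7854 (R=0.8571) → pose (-2.2184, 1.4804, -0.7854)
step 3: θ'=0.4646 (R=2.0000) → pose (0.0919, 1.1066, 0.4646)
step 4: θ'=1.3396 (R=0.4286) → pose (0.3171, 1.3915, 1.3396)
step 5: θ'=1.7146 (R=1.6667) → pose (0.3442, 2.0123, 1.7146)
step 6: θ'=2.0896 (R=-0.6667) → pose (0.4251, 1.7773, 2.0896)

(0.4251, 1.7773, 2.0896)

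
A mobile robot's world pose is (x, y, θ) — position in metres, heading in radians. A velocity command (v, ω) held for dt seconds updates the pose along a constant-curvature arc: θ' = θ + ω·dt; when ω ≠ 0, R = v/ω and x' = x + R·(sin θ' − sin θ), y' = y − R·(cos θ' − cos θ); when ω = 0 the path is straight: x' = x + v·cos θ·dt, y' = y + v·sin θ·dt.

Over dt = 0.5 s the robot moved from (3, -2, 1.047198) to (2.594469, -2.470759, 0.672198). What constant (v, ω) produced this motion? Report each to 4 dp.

v = -1.2500, ω = -0.7500

Δθ = 0.672198 − 1.047198 = -0.375000
ω = Δθ/dt = -0.375000/0.5 = -0.7500
R = −Δy/(cos θ' − cos θ) = 1.6667
v = R·ω = 1.6667·-0.7500 = -1.2500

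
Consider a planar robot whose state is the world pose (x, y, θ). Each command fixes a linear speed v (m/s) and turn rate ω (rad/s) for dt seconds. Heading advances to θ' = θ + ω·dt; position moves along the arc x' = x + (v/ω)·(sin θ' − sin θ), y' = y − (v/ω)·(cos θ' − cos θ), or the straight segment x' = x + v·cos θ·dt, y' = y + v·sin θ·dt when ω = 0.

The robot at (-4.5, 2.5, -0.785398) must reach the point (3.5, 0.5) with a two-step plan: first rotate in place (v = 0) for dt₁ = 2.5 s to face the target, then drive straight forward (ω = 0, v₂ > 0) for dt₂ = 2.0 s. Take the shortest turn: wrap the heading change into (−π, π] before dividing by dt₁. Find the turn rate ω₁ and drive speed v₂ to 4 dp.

heading to target = atan2(0.5−2.5, 3.5−-4.5) = -0.2450
Δθ = wrap(-0.2450 − -0.7854) = 0.5404; ω₁ = Δθ/dt₁ = 0.2162
distance = √((3.5−-4.5)² + (0.5−2.5)²) = 8.2462; v₂ = distance/dt₂ = 4.1231

ω₁ = 0.2162, v₂ = 4.1231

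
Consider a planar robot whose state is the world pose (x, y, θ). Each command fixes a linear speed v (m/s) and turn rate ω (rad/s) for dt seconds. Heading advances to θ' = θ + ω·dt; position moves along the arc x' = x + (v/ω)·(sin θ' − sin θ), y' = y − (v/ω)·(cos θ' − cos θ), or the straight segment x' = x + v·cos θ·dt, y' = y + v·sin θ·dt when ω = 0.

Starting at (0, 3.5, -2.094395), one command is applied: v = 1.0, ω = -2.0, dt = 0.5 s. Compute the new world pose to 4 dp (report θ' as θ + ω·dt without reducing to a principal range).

θ' = -2.0944 + -2.0·0.5 = -3.0944
R = v/ω = 1.0/-2.0 = -0.5000
x' = 0 + -0.5000·(sin -3.0944 − sin -2.0944) = -0.4094
y' = 3.5 − -0.5000·(cos -3.0944 − cos -2.0944) = 3.2506

(-0.4094, 3.2506, -3.0944)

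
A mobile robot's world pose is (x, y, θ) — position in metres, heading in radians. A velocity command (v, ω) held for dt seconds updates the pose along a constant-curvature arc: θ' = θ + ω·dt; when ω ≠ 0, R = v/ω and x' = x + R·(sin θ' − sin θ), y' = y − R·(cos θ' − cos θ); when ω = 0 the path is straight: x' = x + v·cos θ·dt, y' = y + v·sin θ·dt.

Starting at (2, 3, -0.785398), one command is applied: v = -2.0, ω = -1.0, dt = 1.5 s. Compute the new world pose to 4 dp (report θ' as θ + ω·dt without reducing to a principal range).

θ' = -0.7854 + -1.0·1.5 = -2.2854
R = v/ω = -2.0/-1.0 = 2.0000
x' = 2 + 2.0000·(sin -2.2854 − sin -0.7854) = 1.9035
y' = 3 − 2.0000·(cos -2.2854 − cos -0.7854) = 5.7248

(1.9035, 5.7248, -2.2854)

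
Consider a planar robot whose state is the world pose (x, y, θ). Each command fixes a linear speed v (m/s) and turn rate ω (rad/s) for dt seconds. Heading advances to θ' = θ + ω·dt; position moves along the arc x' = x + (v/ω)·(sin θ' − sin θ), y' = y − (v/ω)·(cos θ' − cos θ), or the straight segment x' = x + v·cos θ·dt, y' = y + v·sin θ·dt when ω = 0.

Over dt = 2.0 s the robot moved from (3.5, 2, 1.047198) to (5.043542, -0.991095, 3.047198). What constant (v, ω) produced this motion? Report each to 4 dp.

v = -2.0000, ω = 1.0000

Δθ = 3.047198 − 1.047198 = 2.000000
ω = Δθ/dt = 2.000000/2.0 = 1.0000
R = −Δy/(cos θ' − cos θ) = -2.0000
v = R·ω = -2.0000·1.0000 = -2.0000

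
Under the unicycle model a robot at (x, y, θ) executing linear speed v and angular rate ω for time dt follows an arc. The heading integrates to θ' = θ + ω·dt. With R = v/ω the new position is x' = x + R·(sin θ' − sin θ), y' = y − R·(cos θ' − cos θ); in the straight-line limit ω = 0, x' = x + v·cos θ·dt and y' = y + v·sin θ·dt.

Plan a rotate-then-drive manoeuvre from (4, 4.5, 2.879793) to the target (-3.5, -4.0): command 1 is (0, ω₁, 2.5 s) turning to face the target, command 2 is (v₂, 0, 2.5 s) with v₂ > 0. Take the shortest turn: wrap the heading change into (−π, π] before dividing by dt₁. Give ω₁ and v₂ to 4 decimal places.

heading to target = atan2(-4−4.5, -3.5−4) = -2.2938
Δθ = wrap(-2.2938 − 2.8798) = 1.1096; ω₁ = Δθ/dt₁ = 0.4438
distance = √((-3.5−4)² + (-4−4.5)²) = 11.3358; v₂ = distance/dt₂ = 4.5343

ω₁ = 0.4438, v₂ = 4.5343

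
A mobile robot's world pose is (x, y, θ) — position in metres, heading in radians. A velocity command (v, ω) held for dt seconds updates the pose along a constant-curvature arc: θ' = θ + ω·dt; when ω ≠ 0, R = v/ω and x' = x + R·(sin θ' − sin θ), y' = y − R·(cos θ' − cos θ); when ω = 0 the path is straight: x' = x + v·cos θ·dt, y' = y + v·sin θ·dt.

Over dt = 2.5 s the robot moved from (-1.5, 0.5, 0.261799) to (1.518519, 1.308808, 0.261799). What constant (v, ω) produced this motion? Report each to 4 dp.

v = 1.2500, ω = 0.0000

Δθ = 0.261799 − 0.261799 = 0.000000
ω = Δθ/dt = 0.000000/2.5 = 0.0000
ω = 0 → v = (Δx·cos θ + Δy·sin θ)/dt = 1.2500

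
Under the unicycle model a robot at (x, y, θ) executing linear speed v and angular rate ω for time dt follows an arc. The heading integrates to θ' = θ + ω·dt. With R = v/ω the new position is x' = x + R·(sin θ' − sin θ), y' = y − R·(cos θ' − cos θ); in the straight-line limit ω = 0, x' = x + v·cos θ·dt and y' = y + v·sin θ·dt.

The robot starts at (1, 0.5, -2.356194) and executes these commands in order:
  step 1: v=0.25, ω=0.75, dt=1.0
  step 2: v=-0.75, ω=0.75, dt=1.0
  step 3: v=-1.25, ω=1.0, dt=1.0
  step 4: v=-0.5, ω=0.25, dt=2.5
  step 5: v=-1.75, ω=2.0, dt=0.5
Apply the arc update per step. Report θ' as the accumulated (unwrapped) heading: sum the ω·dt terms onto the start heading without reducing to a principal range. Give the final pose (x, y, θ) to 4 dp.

(-1.8182, 0.0419, 1.7688)

step 1: θ'=-1.6062 (R=0.3333) → pose (0.9026, 0.2761, -1.6062)
step 2: θ'=-0.8562 (R=-1.0000) → pose (0.6586, 0.9668, -0.8562)
step 3: θ'=0.1438 (R=-1.2500) → pose (-0.4648, 1.3848, 0.1438)
step 4: θ'=0.7688 (R=-2.0000) → pose (-1.5687, 0.8429, 0.7688)
step 5: θ'=1.7688 (R=-0.8750) → pose (-1.8182, 0.0419, 1.7688)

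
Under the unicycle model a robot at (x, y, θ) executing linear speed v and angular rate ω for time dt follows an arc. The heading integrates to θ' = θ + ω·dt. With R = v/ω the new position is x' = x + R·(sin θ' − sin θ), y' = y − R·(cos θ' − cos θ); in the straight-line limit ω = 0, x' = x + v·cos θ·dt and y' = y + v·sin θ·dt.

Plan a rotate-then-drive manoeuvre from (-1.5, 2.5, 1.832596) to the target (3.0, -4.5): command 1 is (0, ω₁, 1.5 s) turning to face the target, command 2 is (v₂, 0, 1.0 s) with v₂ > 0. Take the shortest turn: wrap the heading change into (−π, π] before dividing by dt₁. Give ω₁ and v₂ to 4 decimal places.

ω₁ = -1.8880, v₂ = 8.3217

heading to target = atan2(-4.5−2.5, 3−-1.5) = -0.9995
Δθ = wrap(-0.9995 − 1.8326) = -2.8321; ω₁ = Δθ/dt₁ = -1.8880
distance = √((3−-1.5)² + (-4.5−2.5)²) = 8.3217; v₂ = distance/dt₂ = 8.3217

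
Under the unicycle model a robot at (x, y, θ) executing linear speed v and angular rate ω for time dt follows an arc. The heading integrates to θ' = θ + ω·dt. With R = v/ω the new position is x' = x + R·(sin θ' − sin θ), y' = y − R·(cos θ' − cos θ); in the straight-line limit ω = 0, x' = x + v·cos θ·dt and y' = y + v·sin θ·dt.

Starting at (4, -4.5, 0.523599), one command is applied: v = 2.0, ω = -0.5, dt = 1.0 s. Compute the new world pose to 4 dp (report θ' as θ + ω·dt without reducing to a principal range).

(5.9056, -3.9652, 0.0236)

θ' = 0.5236 + -0.5·1.0 = 0.0236
R = v/ω = 2.0/-0.5 = -4.0000
x' = 4 + -4.0000·(sin 0.0236 − sin 0.5236) = 5.9056
y' = -4.5 − -4.0000·(cos 0.0236 − cos 0.5236) = -3.9652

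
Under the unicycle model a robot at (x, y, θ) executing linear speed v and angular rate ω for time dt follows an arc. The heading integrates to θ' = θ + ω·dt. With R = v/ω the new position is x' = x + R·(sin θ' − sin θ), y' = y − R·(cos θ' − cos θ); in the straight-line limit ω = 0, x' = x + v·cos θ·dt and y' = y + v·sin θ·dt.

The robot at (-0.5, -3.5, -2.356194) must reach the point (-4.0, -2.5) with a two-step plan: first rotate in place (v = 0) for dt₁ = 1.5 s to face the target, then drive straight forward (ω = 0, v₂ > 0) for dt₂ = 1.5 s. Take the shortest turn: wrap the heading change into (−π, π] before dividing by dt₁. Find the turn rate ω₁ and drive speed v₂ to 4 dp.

ω₁ = -0.7091, v₂ = 2.4267

heading to target = atan2(-2.5−-3.5, -4−-0.5) = 2.8633
Δθ = wrap(2.8633 − -2.3562) = -1.0637; ω₁ = Δθ/dt₁ = -0.7091
distance = √((-4−-0.5)² + (-2.5−-3.5)²) = 3.6401; v₂ = distance/dt₂ = 2.4267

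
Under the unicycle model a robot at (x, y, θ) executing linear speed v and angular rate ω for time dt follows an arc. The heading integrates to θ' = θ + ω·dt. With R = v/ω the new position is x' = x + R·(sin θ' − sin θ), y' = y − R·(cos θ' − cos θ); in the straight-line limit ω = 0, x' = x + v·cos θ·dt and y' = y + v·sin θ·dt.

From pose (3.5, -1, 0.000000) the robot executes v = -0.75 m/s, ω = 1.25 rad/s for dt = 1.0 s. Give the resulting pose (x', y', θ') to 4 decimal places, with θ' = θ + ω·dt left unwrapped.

θ' = 0.0000 + 1.25·1.0 = 1.2500
R = v/ω = -0.75/1.25 = -0.6000
x' = 3.5 + -0.6000·(sin 1.2500 − sin 0.0000) = 2.9306
y' = -1 − -0.6000·(cos 1.2500 − cos 0.0000) = -1.4108

(2.9306, -1.4108, 1.2500)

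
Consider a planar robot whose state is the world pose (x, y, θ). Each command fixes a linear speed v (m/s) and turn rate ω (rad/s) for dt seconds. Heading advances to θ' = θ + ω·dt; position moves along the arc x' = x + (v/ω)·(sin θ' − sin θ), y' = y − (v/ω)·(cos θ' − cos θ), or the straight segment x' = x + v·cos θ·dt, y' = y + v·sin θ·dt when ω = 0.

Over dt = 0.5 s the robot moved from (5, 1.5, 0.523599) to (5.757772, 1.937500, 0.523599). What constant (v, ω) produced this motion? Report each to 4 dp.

Δθ = 0.523599 − 0.523599 = 0.000000
ω = Δθ/dt = 0.000000/0.5 = 0.0000
ω = 0 → v = (Δx·cos θ + Δy·sin θ)/dt = 1.7500

v = 1.7500, ω = 0.0000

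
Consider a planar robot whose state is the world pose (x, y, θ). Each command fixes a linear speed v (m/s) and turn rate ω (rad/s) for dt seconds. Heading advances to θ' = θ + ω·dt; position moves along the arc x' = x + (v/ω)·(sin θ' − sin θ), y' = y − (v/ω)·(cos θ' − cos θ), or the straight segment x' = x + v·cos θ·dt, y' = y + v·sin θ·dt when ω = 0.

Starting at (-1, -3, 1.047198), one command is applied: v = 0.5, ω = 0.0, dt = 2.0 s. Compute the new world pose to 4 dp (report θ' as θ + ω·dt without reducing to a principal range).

θ' = 1.0472 + 0.0·2.0 = 1.0472
ω = 0 → straight: x' = -1 + 0.5·cos(1.0472)·2.0 = -0.5000
y' = -3 + 0.5·sin(1.0472)·2.0 = -2.1340

(-0.5000, -2.1340, 1.0472)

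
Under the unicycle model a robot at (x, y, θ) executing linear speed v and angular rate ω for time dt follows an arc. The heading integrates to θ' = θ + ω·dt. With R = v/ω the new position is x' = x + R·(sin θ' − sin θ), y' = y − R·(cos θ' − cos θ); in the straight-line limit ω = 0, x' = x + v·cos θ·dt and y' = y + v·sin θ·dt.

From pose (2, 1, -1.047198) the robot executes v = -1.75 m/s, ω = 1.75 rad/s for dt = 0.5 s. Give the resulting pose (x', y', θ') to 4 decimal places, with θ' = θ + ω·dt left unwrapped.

θ' = -1.0472 + 1.75·0.5 = -0.1722
R = v/ω = -1.75/1.75 = -1.0000
x' = 2 + -1.0000·(sin -0.1722 − sin -1.0472) = 1.3053
y' = 1 − -1.0000·(cos -0.1722 − cos -1.0472) = 1.4852

(1.3053, 1.4852, -0.1722)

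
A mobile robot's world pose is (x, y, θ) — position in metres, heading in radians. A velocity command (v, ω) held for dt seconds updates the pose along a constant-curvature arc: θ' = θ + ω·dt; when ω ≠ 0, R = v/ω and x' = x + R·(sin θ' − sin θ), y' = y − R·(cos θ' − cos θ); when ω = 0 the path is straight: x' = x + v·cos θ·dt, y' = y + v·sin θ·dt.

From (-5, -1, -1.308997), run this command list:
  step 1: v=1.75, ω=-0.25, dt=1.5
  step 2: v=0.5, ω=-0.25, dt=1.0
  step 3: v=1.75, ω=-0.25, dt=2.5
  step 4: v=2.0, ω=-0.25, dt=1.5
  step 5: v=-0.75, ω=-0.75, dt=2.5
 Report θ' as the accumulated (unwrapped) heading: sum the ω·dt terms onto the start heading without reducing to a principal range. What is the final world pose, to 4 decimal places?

step 1: θ'=-1.6840 (R=-7.0000) → pose (-4.8063, -3.6024, -1.6840)
step 2: θ'=-1.9340 (R=-2.0000) → pose (-4.9240, -4.0871, -1.9340)
step 3: θ'=-2.5590 (R=-7.0000) → pose (-7.6160, -7.4455, -2.5590)
step 4: θ'=-2.9340 (R=-8.0000) → pose (-10.3686, -8.5934, -2.9340)
step 5: θ'=-4.8090 (R=1.0000) → pose (-9.1672, -9.6684, -4.8090)

(-9.1672, -9.6684, -4.8090)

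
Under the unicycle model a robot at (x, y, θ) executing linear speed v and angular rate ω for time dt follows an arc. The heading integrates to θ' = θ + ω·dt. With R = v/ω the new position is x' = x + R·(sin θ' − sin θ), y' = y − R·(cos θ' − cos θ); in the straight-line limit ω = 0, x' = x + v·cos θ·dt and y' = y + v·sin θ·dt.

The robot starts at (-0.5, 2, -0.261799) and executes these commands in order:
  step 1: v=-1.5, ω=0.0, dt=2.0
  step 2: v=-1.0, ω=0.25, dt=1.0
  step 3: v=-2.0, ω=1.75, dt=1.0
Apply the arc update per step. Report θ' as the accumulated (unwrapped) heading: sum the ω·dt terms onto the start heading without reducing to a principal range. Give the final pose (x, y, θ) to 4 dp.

(-5.5262, 1.5793, 1.7382)

step 1: θ'=-0.2618 (straight) → pose (-3.3978, 2.7765, -0.2618)
step 2: θ'=-0.0118 (R=-4.0000) → pose (-4.3859, 2.9125, -0.0118)
step 3: θ'=1.7382 (R=-1.1429) → pose (-5.5262, 1.5793, 1.7382)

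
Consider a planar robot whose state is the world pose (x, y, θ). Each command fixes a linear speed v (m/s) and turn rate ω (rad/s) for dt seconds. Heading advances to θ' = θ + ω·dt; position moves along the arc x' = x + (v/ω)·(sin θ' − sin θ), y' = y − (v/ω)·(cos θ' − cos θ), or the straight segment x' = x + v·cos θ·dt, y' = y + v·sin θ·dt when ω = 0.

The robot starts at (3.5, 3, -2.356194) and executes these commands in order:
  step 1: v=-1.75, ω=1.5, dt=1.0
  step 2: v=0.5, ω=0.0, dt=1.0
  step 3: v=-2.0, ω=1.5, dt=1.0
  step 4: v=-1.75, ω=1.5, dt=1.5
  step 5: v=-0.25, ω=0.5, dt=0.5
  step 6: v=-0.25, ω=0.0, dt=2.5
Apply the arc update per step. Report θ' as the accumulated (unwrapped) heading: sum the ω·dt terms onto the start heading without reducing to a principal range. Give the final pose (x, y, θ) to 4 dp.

(3.2394, 2.3264, 3.1438)

step 1: θ'=-0.8562 (R=-1.1667) → pose (3.5563, 4.5895, -0.8562)
step 2: θ'=-0.8562 (straight) → pose (3.8839, 4.2118, -0.8562)
step 3: θ'=0.6438 (R=-1.3333) → pose (2.0765, 4.4045, 0.6438)
step 4: θ'=2.8938 (R=-1.1667) → pose (2.4906, 2.3403, 2.8938)
step 5: θ'=3.1438 (R=-0.5000) → pose (2.6144, 2.3251, 3.1438)
step 6: θ'=3.1438 (straight) → pose (3.2394, 2.3264, 3.1438)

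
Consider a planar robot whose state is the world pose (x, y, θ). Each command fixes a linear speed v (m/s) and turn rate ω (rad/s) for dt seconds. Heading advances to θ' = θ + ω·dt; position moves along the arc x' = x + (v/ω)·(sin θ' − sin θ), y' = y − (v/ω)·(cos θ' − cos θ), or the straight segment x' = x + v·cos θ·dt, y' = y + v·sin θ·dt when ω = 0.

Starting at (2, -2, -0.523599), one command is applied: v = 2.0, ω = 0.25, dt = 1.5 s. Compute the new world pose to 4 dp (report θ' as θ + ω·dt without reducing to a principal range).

θ' = -0.5236 + 0.25·1.5 = -0.1486
R = v/ω = 2.0/0.25 = 8.0000
x' = 2 + 8.0000·(sin -0.1486 − sin -0.5236) = 4.8156
y' = -2 − 8.0000·(cos -0.1486 − cos -0.5236) = -2.9836

(4.8156, -2.9836, -0.1486)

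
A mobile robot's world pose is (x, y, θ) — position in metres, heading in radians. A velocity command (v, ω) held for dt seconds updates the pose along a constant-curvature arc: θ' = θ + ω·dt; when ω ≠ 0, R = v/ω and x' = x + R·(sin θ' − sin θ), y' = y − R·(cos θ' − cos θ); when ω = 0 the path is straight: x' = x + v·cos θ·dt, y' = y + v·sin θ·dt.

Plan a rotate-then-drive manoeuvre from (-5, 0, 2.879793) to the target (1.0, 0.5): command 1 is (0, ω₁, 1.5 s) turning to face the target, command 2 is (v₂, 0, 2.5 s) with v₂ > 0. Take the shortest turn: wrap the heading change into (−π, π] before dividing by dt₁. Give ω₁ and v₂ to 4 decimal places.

heading to target = atan2(0.5−0, 1−-5) = 0.0831
Δθ = wrap(0.0831 − 2.8798) = -2.7967; ω₁ = Δθ/dt₁ = -1.8644
distance = √((1−-5)² + (0.5−0)²) = 6.0208; v₂ = distance/dt₂ = 2.4083

ω₁ = -1.8644, v₂ = 2.4083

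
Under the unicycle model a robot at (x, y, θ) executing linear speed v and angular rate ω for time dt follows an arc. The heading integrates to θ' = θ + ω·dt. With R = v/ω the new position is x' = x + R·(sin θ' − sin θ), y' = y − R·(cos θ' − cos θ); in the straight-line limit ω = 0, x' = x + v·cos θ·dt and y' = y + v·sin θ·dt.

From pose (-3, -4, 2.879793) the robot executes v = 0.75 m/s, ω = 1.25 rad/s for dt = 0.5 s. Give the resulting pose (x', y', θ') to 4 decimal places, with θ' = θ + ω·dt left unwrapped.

(-3.3685, -4.0187, 3.5048)

θ' = 2.8798 + 1.25·0.5 = 3.5048
R = v/ω = 0.75/1.25 = 0.6000
x' = -3 + 0.6000·(sin 3.5048 − sin 2.8798) = -3.3685
y' = -4 − 0.6000·(cos 3.5048 − cos 2.8798) = -4.0187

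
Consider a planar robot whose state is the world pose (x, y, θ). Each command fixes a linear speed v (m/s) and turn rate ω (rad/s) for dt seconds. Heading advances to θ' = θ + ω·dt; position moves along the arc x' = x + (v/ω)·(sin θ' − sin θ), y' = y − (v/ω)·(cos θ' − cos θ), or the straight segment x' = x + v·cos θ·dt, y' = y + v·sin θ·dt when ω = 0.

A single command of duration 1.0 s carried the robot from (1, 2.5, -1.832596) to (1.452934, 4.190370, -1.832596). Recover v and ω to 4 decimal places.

Δθ = -1.832596 − -1.832596 = 0.000000
ω = Δθ/dt = 0.000000/1.0 = 0.0000
ω = 0 → v = (Δx·cos θ + Δy·sin θ)/dt = -1.7500

v = -1.7500, ω = 0.0000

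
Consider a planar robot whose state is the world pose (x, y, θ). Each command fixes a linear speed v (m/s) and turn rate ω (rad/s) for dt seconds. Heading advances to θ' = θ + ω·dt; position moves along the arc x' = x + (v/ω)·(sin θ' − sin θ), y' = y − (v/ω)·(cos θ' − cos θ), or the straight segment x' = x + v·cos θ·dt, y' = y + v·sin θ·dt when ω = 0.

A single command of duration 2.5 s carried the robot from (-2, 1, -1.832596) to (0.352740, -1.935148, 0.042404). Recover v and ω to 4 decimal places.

v = 1.7500, ω = 0.7500

Δθ = 0.042404 − -1.832596 = 1.875000
ω = Δθ/dt = 1.875000/2.5 = 0.7500
R = −Δy/(cos θ' − cos θ) = 2.3333
v = R·ω = 2.3333·0.7500 = 1.7500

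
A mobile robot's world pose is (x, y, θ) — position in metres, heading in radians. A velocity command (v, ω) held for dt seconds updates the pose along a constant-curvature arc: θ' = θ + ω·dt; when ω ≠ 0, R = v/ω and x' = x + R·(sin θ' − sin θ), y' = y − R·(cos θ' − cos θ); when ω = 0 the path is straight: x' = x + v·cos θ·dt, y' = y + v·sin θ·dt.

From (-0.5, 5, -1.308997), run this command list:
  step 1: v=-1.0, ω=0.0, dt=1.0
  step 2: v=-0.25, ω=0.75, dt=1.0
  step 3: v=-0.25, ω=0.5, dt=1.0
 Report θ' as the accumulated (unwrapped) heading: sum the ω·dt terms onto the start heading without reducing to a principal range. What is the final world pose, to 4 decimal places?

(-1.1397, 6.2375, -0.0590)

step 1: θ'=-1.3090 (straight) → pose (-0.7588, 5.9659, -1.3090)
step 2: θ'=-0.5590 (R=-0.3333) → pose (-0.9040, 6.1622, -0.5590)
step 3: θ'=-0.0590 (R=-0.5000) → pose (-1.1397, 6.2375, -0.0590)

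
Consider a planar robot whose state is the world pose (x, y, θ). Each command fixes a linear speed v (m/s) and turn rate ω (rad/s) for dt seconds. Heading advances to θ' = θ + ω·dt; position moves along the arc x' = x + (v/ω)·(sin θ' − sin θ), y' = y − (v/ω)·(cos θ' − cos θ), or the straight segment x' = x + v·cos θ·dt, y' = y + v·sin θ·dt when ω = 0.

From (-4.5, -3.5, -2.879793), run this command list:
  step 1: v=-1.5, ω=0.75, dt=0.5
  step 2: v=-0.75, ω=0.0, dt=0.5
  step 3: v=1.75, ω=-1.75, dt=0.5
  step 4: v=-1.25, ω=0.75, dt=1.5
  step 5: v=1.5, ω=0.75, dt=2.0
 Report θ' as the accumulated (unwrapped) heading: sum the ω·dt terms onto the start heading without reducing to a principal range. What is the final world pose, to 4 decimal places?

(-2.4926, -5.2751, -0.7548)

step 1: θ'=-2.5048 (R=-2.0000) → pose (-3.8284, -3.1762, -2.5048)
step 2: θ'=-2.5048 (straight) → pose (-3.5269, -2.9532, -2.5048)
step 3: θ'=-3.3798 (R=-1.0000) → pose (-4.3575, -3.1209, -3.3798)
step 4: θ'=-2.2548 (R=-1.6667) → pose (-2.6725, -2.5545, -2.2548)
step 5: θ'=-0.7548 (R=2.0000) → pose (-2.4926, -5.2751, -0.7548)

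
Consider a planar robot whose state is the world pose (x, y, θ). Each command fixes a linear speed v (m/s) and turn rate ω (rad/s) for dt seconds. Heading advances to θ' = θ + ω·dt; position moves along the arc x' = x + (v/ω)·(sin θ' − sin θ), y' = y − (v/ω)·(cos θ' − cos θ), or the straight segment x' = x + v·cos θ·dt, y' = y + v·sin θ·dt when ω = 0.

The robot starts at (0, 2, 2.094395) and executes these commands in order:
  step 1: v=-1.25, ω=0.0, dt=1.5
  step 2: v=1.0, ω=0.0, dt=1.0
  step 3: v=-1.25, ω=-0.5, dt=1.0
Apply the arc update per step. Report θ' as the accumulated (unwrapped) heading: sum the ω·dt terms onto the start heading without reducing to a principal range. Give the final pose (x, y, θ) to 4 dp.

step 1: θ'=2.0944 (straight) → pose (0.9375, 0.3762, 2.0944)
step 2: θ'=2.0944 (straight) → pose (0.4375, 1.2422, 2.0944)
step 3: θ'=1.5944 (R=2.5000) → pose (0.7717, 0.0512, 1.5944)

(0.7717, 0.0512, 1.5944)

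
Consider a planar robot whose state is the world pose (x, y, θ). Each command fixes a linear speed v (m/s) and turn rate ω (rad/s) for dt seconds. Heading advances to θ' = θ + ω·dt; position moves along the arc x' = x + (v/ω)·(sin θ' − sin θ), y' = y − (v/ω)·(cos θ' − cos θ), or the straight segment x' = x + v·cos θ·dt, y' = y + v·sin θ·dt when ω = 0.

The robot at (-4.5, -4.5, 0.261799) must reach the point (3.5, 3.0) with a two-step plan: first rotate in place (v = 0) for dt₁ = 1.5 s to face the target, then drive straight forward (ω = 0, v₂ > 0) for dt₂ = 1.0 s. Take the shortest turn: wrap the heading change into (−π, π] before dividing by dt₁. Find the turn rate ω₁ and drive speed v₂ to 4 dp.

heading to target = atan2(3−-4.5, 3.5−-4.5) = 0.7532
Δθ = wrap(0.7532 − 0.2618) = 0.4914; ω₁ = Δθ/dt₁ = 0.3276
distance = √((3.5−-4.5)² + (3−-4.5)²) = 10.9659; v₂ = distance/dt₂ = 10.9659

ω₁ = 0.3276, v₂ = 10.9659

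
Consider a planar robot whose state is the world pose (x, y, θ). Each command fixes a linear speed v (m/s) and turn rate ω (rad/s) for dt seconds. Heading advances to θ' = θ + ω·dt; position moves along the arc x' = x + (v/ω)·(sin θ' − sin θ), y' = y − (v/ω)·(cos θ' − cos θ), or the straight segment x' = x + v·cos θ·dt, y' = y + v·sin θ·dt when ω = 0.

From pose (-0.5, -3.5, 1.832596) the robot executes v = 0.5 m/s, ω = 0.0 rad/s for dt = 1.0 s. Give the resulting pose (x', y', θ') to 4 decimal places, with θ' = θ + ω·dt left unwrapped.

θ' = 1.8326 + 0.0·1.0 = 1.8326
ω = 0 → straight: x' = -0.5 + 0.5·cos(1.8326)·1.0 = -0.6294
y' = -3.5 + 0.5·sin(1.8326)·1.0 = -3.0170

(-0.6294, -3.0170, 1.8326)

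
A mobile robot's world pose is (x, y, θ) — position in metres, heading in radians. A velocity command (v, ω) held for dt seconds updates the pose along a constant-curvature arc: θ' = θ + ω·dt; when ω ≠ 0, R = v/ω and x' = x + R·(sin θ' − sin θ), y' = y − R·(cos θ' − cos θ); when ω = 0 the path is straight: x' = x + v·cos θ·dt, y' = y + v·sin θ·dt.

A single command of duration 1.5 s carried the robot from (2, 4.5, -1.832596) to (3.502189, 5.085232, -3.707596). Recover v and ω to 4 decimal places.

v = -1.2500, ω = -1.2500

Δθ = -3.707596 − -1.832596 = -1.875000
ω = Δθ/dt = -1.875000/1.5 = -1.2500
R = Δx/(sin θ' − sin θ) = 1.0000
v = R·ω = 1.0000·-1.2500 = -1.2500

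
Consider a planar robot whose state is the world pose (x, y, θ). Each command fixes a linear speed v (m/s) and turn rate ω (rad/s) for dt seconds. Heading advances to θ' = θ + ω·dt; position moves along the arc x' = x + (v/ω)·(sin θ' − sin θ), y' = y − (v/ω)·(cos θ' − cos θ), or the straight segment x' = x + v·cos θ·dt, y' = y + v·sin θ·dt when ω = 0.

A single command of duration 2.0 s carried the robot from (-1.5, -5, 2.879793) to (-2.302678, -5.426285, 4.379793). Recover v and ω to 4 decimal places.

v = 0.5000, ω = 0.7500

Δθ = 4.379793 − 2.879793 = 1.500000
ω = Δθ/dt = 1.500000/2.0 = 0.7500
R = Δx/(sin θ' − sin θ) = 0.6667
v = R·ω = 0.6667·0.7500 = 0.5000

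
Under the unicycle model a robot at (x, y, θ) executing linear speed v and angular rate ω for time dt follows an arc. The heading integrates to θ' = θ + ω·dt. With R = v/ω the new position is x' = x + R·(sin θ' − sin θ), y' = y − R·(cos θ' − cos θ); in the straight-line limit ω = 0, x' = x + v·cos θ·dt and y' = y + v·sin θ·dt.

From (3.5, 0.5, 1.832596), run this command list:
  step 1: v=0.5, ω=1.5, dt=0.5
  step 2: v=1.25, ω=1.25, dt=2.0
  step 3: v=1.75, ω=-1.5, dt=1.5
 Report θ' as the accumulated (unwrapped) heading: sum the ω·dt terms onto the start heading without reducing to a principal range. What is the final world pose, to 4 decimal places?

(0.4498, -2.0468, 2.8326)

step 1: θ'=2.5826 (R=0.3333) → pose (3.3548, 0.6963, 2.5826)
step 2: θ'=5.0826 (R=1.0000) → pose (1.8922, -0.5133, 5.0826)
step 3: θ'=2.8326 (R=-1.1667) → pose (0.4498, -2.0468, 2.8326)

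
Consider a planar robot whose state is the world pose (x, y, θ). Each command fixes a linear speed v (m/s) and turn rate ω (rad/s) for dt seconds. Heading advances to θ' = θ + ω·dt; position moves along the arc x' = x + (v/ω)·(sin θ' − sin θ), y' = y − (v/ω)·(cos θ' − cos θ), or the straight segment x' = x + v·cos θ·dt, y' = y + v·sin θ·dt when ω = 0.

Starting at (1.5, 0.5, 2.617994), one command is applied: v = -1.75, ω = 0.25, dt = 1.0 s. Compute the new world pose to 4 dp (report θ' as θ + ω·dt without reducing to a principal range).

(3.1086, -0.1775, 2.8680)

θ' = 2.6180 + 0.25·1.0 = 2.8680
R = v/ω = -1.75/0.25 = -7.0000
x' = 1.5 + -7.0000·(sin 2.8680 − sin 2.6180) = 3.1086
y' = 0.5 − -7.0000·(cos 2.8680 − cos 2.6180) = -0.1775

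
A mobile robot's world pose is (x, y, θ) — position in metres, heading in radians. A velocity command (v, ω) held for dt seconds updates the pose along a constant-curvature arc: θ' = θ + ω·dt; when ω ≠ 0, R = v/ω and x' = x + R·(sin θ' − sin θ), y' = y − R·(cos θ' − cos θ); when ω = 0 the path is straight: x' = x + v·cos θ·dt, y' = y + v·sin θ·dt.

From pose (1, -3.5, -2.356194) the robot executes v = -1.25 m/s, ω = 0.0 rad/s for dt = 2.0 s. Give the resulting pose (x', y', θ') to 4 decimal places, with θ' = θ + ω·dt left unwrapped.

θ' = -2.3562 + 0.0·2.0 = -2.3562
ω = 0 → straight: x' = 1 + -1.25·cos(-2.3562)·2.0 = 2.7678
y' = -3.5 + -1.25·sin(-2.3562)·2.0 = -1.7322

(2.7678, -1.7322, -2.3562)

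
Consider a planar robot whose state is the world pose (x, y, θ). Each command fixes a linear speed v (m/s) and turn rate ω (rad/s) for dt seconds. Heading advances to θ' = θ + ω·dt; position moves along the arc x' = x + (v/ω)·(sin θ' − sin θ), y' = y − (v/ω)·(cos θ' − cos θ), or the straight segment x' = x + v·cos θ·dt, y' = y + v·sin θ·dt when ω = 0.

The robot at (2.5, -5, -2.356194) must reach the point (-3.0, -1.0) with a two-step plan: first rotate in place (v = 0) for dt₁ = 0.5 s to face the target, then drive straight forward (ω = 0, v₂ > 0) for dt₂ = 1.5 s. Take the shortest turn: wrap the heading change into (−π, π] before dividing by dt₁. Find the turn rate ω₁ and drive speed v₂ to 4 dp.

ω₁ = -2.8284, v₂ = 4.5338

heading to target = atan2(-1−-5, -3−2.5) = 2.5128
Δθ = wrap(2.5128 − -2.3562) = -1.4142; ω₁ = Δθ/dt₁ = -2.8284
distance = √((-3−2.5)² + (-1−-5)²) = 6.8007; v₂ = distance/dt₂ = 4.5338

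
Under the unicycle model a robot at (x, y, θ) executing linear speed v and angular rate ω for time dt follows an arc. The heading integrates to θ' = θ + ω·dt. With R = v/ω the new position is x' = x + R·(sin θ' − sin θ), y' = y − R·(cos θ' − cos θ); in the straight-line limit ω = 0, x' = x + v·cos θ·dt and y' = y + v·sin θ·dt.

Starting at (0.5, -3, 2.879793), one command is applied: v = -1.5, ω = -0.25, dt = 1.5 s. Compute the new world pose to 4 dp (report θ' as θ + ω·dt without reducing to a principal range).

θ' = 2.8798 + -0.25·1.5 = 2.5048
R = v/ω = -1.5/-0.25 = 6.0000
x' = 0.5 + 6.0000·(sin 2.5048 − sin 2.8798) = 2.5148
y' = -3 − 6.0000·(cos 2.5048 − cos 2.8798) = -3.9715

(2.5148, -3.9715, 2.5048)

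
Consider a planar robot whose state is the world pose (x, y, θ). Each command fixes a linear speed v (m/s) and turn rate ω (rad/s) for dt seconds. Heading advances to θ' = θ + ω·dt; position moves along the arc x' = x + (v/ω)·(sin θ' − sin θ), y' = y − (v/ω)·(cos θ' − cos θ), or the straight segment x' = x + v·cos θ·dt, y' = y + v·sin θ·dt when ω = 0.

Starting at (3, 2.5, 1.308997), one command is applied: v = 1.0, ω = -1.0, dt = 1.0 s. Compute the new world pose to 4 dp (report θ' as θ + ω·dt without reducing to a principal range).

(3.6618, 3.1938, 0.3090)

θ' = 1.3090 + -1.0·1.0 = 0.3090
R = v/ω = 1.0/-1.0 = -1.0000
x' = 3 + -1.0000·(sin 0.3090 − sin 1.3090) = 3.6618
y' = 2.5 − -1.0000·(cos 0.3090 − cos 1.3090) = 3.1938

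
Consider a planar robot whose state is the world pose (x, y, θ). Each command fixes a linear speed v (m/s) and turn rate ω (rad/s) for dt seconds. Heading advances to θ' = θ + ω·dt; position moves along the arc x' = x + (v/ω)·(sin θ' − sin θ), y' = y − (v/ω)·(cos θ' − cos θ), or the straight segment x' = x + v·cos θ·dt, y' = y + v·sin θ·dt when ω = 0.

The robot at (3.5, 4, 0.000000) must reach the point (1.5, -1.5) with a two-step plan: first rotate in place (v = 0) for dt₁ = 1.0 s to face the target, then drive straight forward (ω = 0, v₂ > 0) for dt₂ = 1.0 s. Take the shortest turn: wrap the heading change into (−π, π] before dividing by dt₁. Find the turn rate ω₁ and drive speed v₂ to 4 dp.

heading to target = atan2(-1.5−4, 1.5−3.5) = -1.9196
Δθ = wrap(-1.9196 − 0.0000) = -1.9196; ω₁ = Δθ/dt₁ = -1.9196
distance = √((1.5−3.5)² + (-1.5−4)²) = 5.8523; v₂ = distance/dt₂ = 5.8523

ω₁ = -1.9196, v₂ = 5.8523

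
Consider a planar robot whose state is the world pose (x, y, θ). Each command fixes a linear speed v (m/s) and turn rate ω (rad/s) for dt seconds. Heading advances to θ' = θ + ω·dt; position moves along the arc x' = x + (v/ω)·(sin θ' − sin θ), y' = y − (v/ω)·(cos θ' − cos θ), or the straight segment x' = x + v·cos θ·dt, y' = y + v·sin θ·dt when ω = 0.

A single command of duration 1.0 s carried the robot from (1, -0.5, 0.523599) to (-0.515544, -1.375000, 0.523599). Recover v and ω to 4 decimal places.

Δθ = 0.523599 − 0.523599 = 0.000000
ω = Δθ/dt = 0.000000/1.0 = 0.0000
ω = 0 → v = (Δx·cos θ + Δy·sin θ)/dt = -1.7500

v = -1.7500, ω = 0.0000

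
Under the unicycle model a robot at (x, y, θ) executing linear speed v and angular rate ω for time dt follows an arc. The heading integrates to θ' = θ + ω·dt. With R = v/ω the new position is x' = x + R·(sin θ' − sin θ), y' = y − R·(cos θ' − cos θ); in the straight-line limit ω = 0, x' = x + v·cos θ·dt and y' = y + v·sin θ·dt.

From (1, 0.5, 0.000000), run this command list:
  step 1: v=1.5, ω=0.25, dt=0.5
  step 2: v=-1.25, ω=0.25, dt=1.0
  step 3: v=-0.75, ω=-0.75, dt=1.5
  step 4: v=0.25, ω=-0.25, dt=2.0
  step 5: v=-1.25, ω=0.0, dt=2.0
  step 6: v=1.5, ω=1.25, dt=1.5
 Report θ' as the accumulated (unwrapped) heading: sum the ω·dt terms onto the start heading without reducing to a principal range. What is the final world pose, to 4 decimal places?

(0.8121, 1.7985, 0.6250)

step 1: θ'=0.1250 (R=6.0000) → pose (1.7480, 0.5468, 0.1250)
step 2: θ'=0.3750 (R=-5.0000) → pose (0.5401, 0.2384, 0.3750)
step 3: θ'=-0.7500 (R=1.0000) → pose (-0.5079, 0.4372, -0.7500)
step 4: θ'=-1.2500 (R=-1.0000) → pose (-0.2405, 0.0208, -1.2500)
step 5: θ'=-1.2500 (straight) → pose (-1.0288, 2.3933, -1.2500)
step 6: θ'=0.6250 (R=1.2000) → pose (0.8121, 1.7985, 0.6250)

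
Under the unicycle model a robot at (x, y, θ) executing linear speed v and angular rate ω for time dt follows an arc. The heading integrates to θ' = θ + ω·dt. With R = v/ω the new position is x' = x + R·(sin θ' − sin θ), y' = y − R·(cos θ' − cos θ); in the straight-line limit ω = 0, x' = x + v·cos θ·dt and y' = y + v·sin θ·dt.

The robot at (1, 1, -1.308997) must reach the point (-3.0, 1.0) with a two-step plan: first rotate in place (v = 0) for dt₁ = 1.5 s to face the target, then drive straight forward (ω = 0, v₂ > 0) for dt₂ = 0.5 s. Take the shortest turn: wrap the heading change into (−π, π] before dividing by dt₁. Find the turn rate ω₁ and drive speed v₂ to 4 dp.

ω₁ = -1.2217, v₂ = 8.0000

heading to target = atan2(1−1, -3−1) = 3.1416
Δθ = wrap(3.1416 − -1.3090) = -1.8326; ω₁ = Δθ/dt₁ = -1.2217
distance = √((-3−1)² + (1−1)²) = 4.0000; v₂ = distance/dt₂ = 8.0000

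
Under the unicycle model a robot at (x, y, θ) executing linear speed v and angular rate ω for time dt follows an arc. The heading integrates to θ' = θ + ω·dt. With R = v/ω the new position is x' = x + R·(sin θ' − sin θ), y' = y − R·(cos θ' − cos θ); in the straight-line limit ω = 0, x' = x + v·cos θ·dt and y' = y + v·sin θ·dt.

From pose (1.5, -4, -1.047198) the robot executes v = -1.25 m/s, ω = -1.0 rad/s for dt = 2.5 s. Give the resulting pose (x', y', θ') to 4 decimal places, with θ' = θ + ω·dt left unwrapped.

(3.0758, -2.2264, -3.5472)

θ' = -1.0472 + -1.0·2.5 = -3.5472
R = v/ω = -1.25/-1.0 = 1.2500
x' = 1.5 + 1.2500·(sin -3.5472 − sin -1.0472) = 3.0758
y' = -4 − 1.2500·(cos -3.5472 − cos -1.0472) = -2.2264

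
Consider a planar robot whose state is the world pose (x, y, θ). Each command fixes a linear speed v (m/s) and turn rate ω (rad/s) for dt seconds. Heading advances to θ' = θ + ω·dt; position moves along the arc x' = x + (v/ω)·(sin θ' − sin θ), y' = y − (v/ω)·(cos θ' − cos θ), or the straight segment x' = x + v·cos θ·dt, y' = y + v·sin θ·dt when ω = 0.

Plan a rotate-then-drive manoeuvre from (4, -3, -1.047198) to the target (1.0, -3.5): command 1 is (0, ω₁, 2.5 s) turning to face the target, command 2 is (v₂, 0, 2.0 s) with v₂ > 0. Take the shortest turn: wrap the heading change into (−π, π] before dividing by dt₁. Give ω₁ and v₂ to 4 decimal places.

heading to target = atan2(-3.5−-3, 1−4) = -2.9764
Δθ = wrap(-2.9764 − -1.0472) = -1.9292; ω₁ = Δθ/dt₁ = -0.7717
distance = √((1−4)² + (-3.5−-3)²) = 3.0414; v₂ = distance/dt₂ = 1.5207

ω₁ = -0.7717, v₂ = 1.5207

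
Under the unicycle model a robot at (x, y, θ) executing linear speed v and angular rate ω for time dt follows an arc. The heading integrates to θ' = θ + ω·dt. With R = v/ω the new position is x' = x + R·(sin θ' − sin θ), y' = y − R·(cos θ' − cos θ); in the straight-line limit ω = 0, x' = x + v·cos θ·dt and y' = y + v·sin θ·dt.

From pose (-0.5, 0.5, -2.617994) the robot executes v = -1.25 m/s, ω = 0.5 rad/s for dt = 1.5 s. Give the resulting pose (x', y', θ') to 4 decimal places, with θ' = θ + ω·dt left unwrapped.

θ' = -2.6180 + 0.5·1.5 = -1.8680
R = v/ω = -1.25/0.5 = -2.5000
x' = -0.5 + -2.5000·(sin -1.8680 − sin -2.6180) = 0.6404
y' = 0.5 − -2.5000·(cos -1.8680 − cos -2.6180) = 1.9330

(0.6404, 1.9330, -1.8680)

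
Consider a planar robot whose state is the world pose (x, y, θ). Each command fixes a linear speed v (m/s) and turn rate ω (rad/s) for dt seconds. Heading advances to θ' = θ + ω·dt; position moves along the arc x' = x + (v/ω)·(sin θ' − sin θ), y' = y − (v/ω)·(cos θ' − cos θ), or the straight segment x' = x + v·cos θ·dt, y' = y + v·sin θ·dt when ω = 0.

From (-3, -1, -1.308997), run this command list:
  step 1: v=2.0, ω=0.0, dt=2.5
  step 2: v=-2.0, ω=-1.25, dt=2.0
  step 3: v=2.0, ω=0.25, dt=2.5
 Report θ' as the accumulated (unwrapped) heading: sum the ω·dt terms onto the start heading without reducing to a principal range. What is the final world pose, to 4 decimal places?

(-3.7826, -2.4495, -3.1840)

step 1: θ'=-1.3090 (straight) → pose (-1.7059, -5.8296, -1.3090)
step 2: θ'=-3.8090 (R=1.6000) → pose (0.8299, -4.1588, -3.8090)
step 3: θ'=-3.1840 (R=8.0000) → pose (-3.7826, -2.4495, -3.1840)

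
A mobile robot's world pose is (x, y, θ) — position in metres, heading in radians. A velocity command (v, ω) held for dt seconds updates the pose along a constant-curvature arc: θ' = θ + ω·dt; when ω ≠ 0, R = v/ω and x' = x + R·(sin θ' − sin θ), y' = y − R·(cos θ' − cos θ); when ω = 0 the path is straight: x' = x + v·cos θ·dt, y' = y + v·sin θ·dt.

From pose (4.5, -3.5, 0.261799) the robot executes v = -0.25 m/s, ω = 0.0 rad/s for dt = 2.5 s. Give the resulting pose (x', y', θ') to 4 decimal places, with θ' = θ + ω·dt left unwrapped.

(3.8963, -3.6618, 0.2618)

θ' = 0.2618 + 0.0·2.5 = 0.2618
ω = 0 → straight: x' = 4.5 + -0.25·cos(0.2618)·2.5 = 3.8963
y' = -3.5 + -0.25·sin(0.2618)·2.5 = -3.6618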